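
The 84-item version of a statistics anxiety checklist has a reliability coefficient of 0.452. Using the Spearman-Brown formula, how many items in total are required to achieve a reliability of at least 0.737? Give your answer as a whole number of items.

286

n = [0.737 × 0.548] / [0.452 × 0.263]
n = 0.403876 / 0.118876 ≈ 3.3975
3.3975 × 84 = 285.39 → 286 items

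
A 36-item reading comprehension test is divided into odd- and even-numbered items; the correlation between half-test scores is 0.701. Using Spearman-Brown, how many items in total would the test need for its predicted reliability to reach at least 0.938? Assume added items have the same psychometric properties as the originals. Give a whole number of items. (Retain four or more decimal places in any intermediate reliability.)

117

Corrected full-test reliability: r_full = 2 × 0.701 / (1 + 0.701) ≈ 0.8242
n = r_tgt(1 − r_full) / [r_full(1 − r_tgt)] = 0.938 × 0.1758 / (0.8242 × 0.062) ≈ 3.2270
Items = 3.2270 × 36 ≈ 116.17 → 117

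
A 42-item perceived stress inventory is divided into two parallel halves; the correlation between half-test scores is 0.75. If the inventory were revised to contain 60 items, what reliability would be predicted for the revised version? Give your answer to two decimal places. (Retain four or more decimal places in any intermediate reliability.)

First correct the split-half correlation to full-test reliability: r_full = 2 × 0.75 / (1 + 0.75) ≈ 0.8571
Then adjust to 60 items: n = 60/42 = 1.4286
r_new = n·r_full / (1 + (n − 1)·r_full) = 1.2245 / 1.3674 ≈ 0.8955

0.90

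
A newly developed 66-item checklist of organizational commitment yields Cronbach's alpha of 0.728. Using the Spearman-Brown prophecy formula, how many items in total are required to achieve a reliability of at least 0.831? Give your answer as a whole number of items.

Spearman-Brown solved for the length factor n:
n = r*(1 − r) / [ r (1 − r*) ]
n = [0.831 × 0.272] / [0.728 × 0.169]
n = 0.226032 / 0.123032 ≈ 1.8372
So the test needs 1.8372 × 66 ≈ 121.26 items; rounding up, 122.

122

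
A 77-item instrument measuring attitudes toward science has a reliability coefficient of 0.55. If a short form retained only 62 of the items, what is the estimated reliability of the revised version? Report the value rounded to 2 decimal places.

0.50

The new length is 62/77 = 0.8052 times the old.
Spearman-Brown: r_new = n·r / (1 + (n − 1)·r)
r_new = 0.8052·0.55 / [1 + (0.8052 − 1)·0.55]
r_new = 0.4429 / 0.8929 ≈ 0.4960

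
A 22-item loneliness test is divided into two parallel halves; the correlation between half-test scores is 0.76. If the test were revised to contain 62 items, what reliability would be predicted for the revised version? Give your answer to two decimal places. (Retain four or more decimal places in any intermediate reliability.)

0.95

First correct the split-half correlation to full-test reliability: r_full = 2 × 0.76 / (1 + 0.76) ≈ 0.8636
Length factor from 22 to 62 items: n = 62/22 = 2.8182
r_new = n·r_full / (1 + (n − 1)·r_full) = 2.4338 / 2.5702 ≈ 0.9469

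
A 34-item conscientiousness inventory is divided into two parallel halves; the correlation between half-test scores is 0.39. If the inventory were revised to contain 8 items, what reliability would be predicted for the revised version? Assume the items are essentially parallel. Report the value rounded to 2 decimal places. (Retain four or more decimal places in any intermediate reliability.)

First correct the split-half correlation to full-test reliability: r_full = 2 × 0.39 / (1 + 0.39) ≈ 0.5612
Length factor from 34 to 8 items: n = 8/34 = 0.2353
r_new = n·r_full / (1 + (n − 1)·r_full) = 0.1321 / 0.5709 ≈ 0.2314

0.23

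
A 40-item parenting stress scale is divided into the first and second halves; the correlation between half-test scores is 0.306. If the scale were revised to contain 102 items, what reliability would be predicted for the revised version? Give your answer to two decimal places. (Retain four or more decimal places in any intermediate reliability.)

0.69

Full-test reliability from the split-half r: r_full = 2(0.306)/(1 + 0.306) = 0.4686
Length factor from 40 to 102 items: n = 102/40 = 2.5500
r_new = n·r_full / (1 + (n − 1)·r_full) = 1.1949 / 1.7263 ≈ 0.6922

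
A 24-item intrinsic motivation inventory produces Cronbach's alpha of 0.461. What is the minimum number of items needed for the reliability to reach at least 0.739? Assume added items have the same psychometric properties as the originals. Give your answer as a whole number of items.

n = 0.739(1 − 0.461) / [0.461(1 − 0.739)]
  = 0.398321 / 0.120321 = 3.3105
Items needed = n × 24 = 3.3105 × 24 ≈ 79.45 → round up to 80

80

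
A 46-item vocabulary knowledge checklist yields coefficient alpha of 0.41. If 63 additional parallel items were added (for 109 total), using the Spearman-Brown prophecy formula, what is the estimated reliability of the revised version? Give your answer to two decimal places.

Length ratio n = 109/46 = 2.3696
Spearman-Brown: r_new = n·r / (1 + (n − 1)·r)
r_new = 2.3696·0.41 / [1 + (2.3696 − 1)·0.41]
     = 0.9715 / 1.5615 = 0.6222

0.62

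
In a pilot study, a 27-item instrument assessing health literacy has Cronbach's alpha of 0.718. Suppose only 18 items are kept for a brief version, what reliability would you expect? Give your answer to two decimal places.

0.63

n = 18/27 = 0.6667
Apply the Spearman-Brown prophecy formula, r' = nr / [1 + (n − 1)r]:
r_new = (0.6667 × 0.718) / (1 + (0.6667 − 1) × 0.718)
r_new = 0.4787 / 0.7607 ≈ 0.6293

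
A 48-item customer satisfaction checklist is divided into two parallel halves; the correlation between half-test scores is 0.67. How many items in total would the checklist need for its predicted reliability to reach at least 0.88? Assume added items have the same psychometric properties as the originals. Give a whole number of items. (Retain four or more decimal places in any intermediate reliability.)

r_full = 2(0.67)/(1 + 0.67) = 0.8024
n = r_tgt(1 − r_full) / [r_full(1 − r_tgt)] = 0.88 × 0.1976 / (0.8024 × 0.12) ≈ 1.8059
Required items = 1.8059 × 48 = 86.68, so 87 items.

87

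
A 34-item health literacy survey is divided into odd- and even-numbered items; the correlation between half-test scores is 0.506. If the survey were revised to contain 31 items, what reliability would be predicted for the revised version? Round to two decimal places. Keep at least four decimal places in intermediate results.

First correct the split-half correlation to full-test reliability: r_full = 2 × 0.506 / (1 + 0.506) ≈ 0.6720
Then adjust to 31 items: n = 31/34 = 0.9118
r_new = n·r_full / (1 + (n − 1)·r_full) = 0.6127 / 0.9407 ≈ 0.6513

0.65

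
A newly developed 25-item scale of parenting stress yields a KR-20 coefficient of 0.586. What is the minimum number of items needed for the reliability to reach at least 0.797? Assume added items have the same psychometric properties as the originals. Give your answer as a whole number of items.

70

n = 0.797(1 − 0.586) / [0.586(1 − 0.797)]
  = 0.329958 / 0.118958 = 2.7737
So the test needs 2.7737 × 25 ≈ 69.34 items; rounding up, 70.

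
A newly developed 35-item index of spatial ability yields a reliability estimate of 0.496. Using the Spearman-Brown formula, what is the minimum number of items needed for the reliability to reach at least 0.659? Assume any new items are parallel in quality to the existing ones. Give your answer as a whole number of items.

Invert Spearman-Brown to solve for n:
n = r_target (1 − r_old) / [ r_old (1 − r_target) ]
n = 0.659(1 − 0.496) / [0.496(1 − 0.659)]
  = 0.332136 / 0.169136 = 1.9637
Items needed = n × 35 = 1.9637 × 35 ≈ 68.73 → round up to 69

69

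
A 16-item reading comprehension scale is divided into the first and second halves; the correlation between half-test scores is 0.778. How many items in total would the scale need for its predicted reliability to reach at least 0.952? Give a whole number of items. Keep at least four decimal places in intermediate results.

Corrected full-test reliability: r_full = 2 × 0.778 / (1 + 0.778) ≈ 0.8751
Solve Spearman-Brown for n: n = 0.952(1 − 0.8751) / [0.8751(1 − 0.952)] = 2.8307
Items = 2.8307 × 16 ≈ 45.29 → 46

46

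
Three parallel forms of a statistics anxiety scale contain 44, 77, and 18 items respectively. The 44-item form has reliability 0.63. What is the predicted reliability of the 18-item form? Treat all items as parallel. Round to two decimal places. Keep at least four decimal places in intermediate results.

0.41

The 77-item form is not needed; work directly from the 44-item form with n = 18/44 = 0.4091.
r_{18} = n·r / (1 + (n − 1)·r) = 0.2577 / 0.6277 ≈ 0.4105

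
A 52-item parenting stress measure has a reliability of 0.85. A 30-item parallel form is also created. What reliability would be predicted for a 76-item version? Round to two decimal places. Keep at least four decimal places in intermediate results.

The 30-item form is not needed; work directly from the 52-item form with n = 76/52 = 1.4615.
r_{76} = n·r / (1 + (n − 1)·r) = 1.2423 / 1.3923 ≈ 0.8923

0.89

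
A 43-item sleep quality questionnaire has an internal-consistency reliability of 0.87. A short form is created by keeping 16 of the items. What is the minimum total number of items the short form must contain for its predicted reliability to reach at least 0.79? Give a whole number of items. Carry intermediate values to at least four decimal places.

25

First, r for the 16-item form: n = 16/43 = 0.3721, so r_16 = 0.3721·0.87/(1 + (0.3721 − 1)·0.87) = 0.7135
Length factor from the short form to reach 0.79: n' = 0.79(1 − 0.7135) / [0.7135(1 − 0.79)] ≈ 1.5106
Total items = 1.5106 × 16 = 24.17, rounded up to 25.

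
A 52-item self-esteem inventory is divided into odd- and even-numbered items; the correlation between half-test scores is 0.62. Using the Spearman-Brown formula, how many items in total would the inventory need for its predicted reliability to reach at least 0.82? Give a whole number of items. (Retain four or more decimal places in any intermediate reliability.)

73

Corrected full-test reliability: r_full = 2 × 0.62 / (1 + 0.62) ≈ 0.7654
n = r_tgt(1 − r_full) / [r_full(1 − r_tgt)] = 0.82 × 0.2346 / (0.7654 × 0.18) ≈ 1.3963
Items = 1.3963 × 52 ≈ 72.61 → 73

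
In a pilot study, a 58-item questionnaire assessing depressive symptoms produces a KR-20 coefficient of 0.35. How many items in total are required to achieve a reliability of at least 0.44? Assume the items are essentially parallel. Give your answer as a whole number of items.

n = [0.44 × 0.65] / [0.35 × 0.56]
  = 0.2860 / 0.1960 = 1.4592
1.4592 × 58 = 84.63 → 85 items

85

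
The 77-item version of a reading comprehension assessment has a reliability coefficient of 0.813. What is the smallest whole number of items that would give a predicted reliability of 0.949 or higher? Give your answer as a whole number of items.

Spearman-Brown solved for the length factor n:
n = r_target (1 − r_old) / [ r_old (1 − r_target) ]
n = 0.949(1 − 0.813) / [0.813(1 − 0.949)]
n = 0.177463 / 0.041463 ≈ 4.2800
4.2800 × 77 = 329.56 → 330 items

330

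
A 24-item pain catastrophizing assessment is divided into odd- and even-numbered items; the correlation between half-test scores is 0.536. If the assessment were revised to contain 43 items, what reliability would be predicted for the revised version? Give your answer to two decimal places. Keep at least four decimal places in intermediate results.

0.81

First correct the split-half correlation to full-test reliability: r_full = 2 × 0.536 / (1 + 0.536) ≈ 0.6979
Then adjust to 43 items: n = 43/24 = 1.7917
r_new = n·r_full / (1 + (n − 1)·r_full) = 1.2504 / 1.5525 ≈ 0.8054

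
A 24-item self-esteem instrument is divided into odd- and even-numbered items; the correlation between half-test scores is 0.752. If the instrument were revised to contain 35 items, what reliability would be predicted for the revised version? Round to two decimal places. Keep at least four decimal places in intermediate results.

0.90

Full-test reliability from the split-half r: r_full = 2(0.752)/(1 + 0.752) = 0.8584
Then adjust to 35 items: n = 35/24 = 1.4583
r_new = n·r_full / (1 + (n − 1)·r_full) = 1.2518 / 1.3934 ≈ 0.8984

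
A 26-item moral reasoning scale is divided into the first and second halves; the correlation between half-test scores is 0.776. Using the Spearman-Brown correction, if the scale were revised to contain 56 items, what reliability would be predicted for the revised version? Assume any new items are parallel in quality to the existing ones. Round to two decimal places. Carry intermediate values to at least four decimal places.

First correct the split-half correlation to full-test reliability: r_full = 2 × 0.776 / (1 + 0.776) ≈ 0.8739
Then adjust to 56 items: n = 56/26 = 2.1538
r_new = n·r_full / (1 + (n − 1)·r_full) = 1.8822 / 2.0083 ≈ 0.9372

0.94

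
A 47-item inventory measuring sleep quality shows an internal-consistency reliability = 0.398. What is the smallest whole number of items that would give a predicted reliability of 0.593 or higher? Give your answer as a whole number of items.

n = 0.593 × (1 − 0.398) / [ 0.398 × (1 − 0.593) ]
n = 0.356986 / 0.161986 ≈ 2.2038
2.2038 × 47 = 103.58 → 104 items

104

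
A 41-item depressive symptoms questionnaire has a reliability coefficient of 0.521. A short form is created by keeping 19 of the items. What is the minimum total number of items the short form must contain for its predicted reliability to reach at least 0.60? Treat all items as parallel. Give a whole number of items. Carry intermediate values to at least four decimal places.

57

First, r for the 19-item form: n = 19/41 = 0.4634, so r_19 = 0.4634·0.521/(1 + (0.4634 − 1)·0.521) = 0.3351
Length factor from the short form to reach 0.60: n' = 0.60(1 − 0.3351) / [0.3351(1 − 0.60)] ≈ 2.9763
Items = 2.9763 × 19 ≈ 56.55 → 57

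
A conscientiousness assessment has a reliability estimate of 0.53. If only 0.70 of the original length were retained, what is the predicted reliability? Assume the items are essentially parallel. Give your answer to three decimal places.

r_new = 0.7·0.53 / [1 + (0.7 − 1)·0.53]
r_new = 0.3710 / 0.8410 ≈ 0.4411

0.441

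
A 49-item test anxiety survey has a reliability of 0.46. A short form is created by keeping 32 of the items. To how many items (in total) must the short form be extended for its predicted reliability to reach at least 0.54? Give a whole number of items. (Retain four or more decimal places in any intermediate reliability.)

First, r for the 32-item form: n = 32/49 = 0.6531, so r_32 = 0.6531·0.46/(1 + (0.6531 − 1)·0.46) = 0.3575
Then solve for n' with r_old = 0.3575, r_target = 0.54: n' = 0.54(1 − 0.3575)/[0.3575(1 − 0.54)] = 2.1098
Total items = 2.1098 × 32 = 67.51, rounded up to 68.

68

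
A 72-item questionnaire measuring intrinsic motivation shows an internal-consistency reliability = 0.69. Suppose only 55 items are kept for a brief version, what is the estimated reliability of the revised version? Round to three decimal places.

0.630

Length ratio n = 55/72 = 0.7639
By Spearman-Brown, r_new = n r / (1 + (n − 1) r).
r_new = 0.7639·0.69 / [1 + (0.7639 − 1)·0.69]
     = 0.5271 / 0.8371 = 0.6297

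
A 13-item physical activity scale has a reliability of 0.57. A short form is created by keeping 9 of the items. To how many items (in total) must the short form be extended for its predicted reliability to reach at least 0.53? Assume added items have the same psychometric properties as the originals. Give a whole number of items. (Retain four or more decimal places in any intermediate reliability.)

12

Short-form reliability: n = 9/13 = 0.6923; r_9 = n·r/(1+(n−1)r) ≈ 0.4785
Then solve for n' with r_old = 0.4785, r_target = 0.53: n' = 0.53(1 − 0.4785)/[0.4785(1 − 0.53)] = 1.2290
Total items = 1.2290 × 9 = 11.06, rounded up to 12.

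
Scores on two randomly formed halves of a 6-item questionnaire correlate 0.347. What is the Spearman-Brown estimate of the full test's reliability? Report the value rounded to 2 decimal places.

Each half is half the length of the full test, so the full test is n = 2 times a half.
r_full = 2r_hh / (1 + r_hh) = 2 × 0.347 / (1 + 0.347)
       = 0.6940 / 1.3470 = 0.5152

0.52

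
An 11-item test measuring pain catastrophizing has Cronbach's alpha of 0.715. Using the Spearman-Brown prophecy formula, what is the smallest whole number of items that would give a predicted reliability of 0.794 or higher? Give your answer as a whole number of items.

n = [0.794 × 0.285] / [0.715 × 0.206]
  = 0.226290 / 0.147290 = 1.5364
So the test needs 1.5364 × 11 ≈ 16.90 items; rounding up, 17.

17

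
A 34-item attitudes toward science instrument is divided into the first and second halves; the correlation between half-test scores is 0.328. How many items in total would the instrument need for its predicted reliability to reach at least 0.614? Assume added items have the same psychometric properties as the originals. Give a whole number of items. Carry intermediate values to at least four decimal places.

56

Corrected full-test reliability: r_full = 2 × 0.328 / (1 + 0.328) ≈ 0.4940
n = r_tgt(1 − r_full) / [r_full(1 − r_tgt)] = 0.614 × 0.5060 / (0.4940 × 0.386) ≈ 1.6293
Required items = 1.6293 × 34 = 55.40, so 56 items.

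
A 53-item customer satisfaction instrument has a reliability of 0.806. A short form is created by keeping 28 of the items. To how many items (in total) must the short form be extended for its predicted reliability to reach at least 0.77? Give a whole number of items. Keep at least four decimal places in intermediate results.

Short-form reliability: n = 28/53 = 0.5283; r_28 = n·r/(1+(n−1)r) ≈ 0.6870
Length factor from the short form to reach 0.77: n' = 0.77(1 − 0.6870) / [0.6870(1 − 0.77)] ≈ 1.5253
Total items = 1.5253 × 28 = 42.71, rounded up to 43.

43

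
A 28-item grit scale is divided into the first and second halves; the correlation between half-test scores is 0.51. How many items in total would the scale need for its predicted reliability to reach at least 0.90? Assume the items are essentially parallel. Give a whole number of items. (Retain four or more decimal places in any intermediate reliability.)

r_full = 2(0.51)/(1 + 0.51) = 0.6755
Solve Spearman-Brown for n: n = 0.90(1 − 0.6755) / [0.6755(1 − 0.90)] = 4.3235
Required items = 4.3235 × 28 = 121.06, so 122 items.

122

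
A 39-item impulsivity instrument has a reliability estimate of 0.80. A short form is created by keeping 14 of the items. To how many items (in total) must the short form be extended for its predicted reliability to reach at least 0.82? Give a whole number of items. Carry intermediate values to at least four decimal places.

45

First, r for the 14-item form: n = 14/39 = 0.3590, so r_14 = 0.3590·0.80/(1 + (0.3590 − 1)·0.80) = 0.5895
Length factor from the short form to reach 0.82: n' = 0.82(1 − 0.5895) / [0.5895(1 − 0.82)] ≈ 3.1723
Items = 3.1723 × 14 ≈ 44.41 → 45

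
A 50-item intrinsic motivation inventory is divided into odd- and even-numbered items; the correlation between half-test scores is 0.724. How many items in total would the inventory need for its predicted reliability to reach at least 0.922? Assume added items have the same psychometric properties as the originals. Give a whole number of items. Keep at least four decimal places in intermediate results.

r_full = 2(0.724)/(1 + 0.724) = 0.8399
n = r_tgt(1 − r_full) / [r_full(1 − r_tgt)] = 0.922 × 0.1601 / (0.8399 × 0.078) ≈ 2.2532
Items = 2.2532 × 50 ≈ 112.66 → 113

113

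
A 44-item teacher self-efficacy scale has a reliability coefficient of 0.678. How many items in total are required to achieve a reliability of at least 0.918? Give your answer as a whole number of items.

Rearranging the Spearman-Brown formula for n,
n = r*(1 − r) / [ r (1 − r*) ]
n = [0.918 × 0.322] / [0.678 × 0.082]
  = 0.295596 / 0.055596 = 5.3169
So the test needs 5.3169 × 44 ≈ 233.94 items; rounding up, 234.

234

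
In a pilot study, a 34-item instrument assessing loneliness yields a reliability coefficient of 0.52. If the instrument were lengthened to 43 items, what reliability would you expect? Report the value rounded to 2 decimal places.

Length ratio n = 43/34 = 1.2647
Apply the Spearman-Brown prophecy formula, r' = nr / [1 + (n − 1)r]:
r_new = (1.2647 × 0.52) / (1 + (1.2647 − 1) × 0.52)
     = 0.6576 / 1.1376 = 0.5781

0.58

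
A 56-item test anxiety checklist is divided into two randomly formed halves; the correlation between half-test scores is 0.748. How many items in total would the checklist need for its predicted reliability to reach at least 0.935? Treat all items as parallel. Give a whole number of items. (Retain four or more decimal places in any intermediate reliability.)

136

Corrected full-test reliability: r_full = 2 × 0.748 / (1 + 0.748) ≈ 0.8558
n = r_tgt(1 − r_full) / [r_full(1 − r_tgt)] = 0.935 × 0.1442 / (0.8558 × 0.065) ≈ 2.4238
Items = 2.4238 × 56 ≈ 135.73 → 136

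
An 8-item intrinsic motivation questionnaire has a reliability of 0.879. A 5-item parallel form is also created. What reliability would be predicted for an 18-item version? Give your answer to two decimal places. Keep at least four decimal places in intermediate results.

The 5-item form is not needed; work directly from the 8-item form with n = 18/8 = 2.2500.
r_{18} = n·r / (1 + (n − 1)·r) = 1.9777 / 2.0987 ≈ 0.9423

0.94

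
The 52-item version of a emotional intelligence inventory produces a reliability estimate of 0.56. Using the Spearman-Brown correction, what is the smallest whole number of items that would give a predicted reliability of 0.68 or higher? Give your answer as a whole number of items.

87

Rearranging the Spearman-Brown formula for n,
n = r_target (1 − r_old) / [ r_old (1 − r_target) ]
n = [0.68 × 0.44] / [0.56 × 0.32]
n = 0.2992 / 0.1792 ≈ 1.6696
1.6696 × 52 = 86.82 → 87 items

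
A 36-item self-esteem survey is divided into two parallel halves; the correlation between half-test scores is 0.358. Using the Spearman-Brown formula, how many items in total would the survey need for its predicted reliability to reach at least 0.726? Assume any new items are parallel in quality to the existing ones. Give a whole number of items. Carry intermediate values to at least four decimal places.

86

Corrected full-test reliability: r_full = 2 × 0.358 / (1 + 0.358) ≈ 0.5272
n = r_tgt(1 − r_full) / [r_full(1 − r_tgt)] = 0.726 × 0.4728 / (0.5272 × 0.274) ≈ 2.3762
Items = 2.3762 × 36 ≈ 85.54 → 86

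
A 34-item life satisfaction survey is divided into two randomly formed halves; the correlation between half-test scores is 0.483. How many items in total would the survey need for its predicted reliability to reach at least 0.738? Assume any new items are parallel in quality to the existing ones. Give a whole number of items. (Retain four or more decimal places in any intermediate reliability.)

52

Corrected full-test reliability: r_full = 2 × 0.483 / (1 + 0.483) ≈ 0.6514
Solve Spearman-Brown for n: n = 0.738(1 − 0.6514) / [0.6514(1 − 0.738)] = 1.5074
Items = 1.5074 × 34 ≈ 51.25 → 52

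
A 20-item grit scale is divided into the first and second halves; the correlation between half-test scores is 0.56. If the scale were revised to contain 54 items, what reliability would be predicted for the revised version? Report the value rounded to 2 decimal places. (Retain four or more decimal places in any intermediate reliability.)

Spearman-Brown correction (n = 2): r_full = 2·0.56/(1 + 0.56) = 0.7179
Then adjust to 54 items: n = 54/20 = 2.7000
r_new = n·r_full / (1 + (n − 1)·r_full) = 1.9383 / 2.2204 ≈ 0.8730

0.87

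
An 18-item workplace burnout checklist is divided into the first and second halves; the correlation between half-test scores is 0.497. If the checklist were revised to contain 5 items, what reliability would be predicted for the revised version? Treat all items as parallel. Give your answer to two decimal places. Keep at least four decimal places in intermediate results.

Spearman-Brown correction (n = 2): r_full = 2·0.497/(1 + 0.497) = 0.6640
Length factor from 18 to 5 items: n = 5/18 = 0.2778
r_new = n·r_full / (1 + (n − 1)·r_full) = 0.1845 / 0.5205 ≈ 0.3545

0.35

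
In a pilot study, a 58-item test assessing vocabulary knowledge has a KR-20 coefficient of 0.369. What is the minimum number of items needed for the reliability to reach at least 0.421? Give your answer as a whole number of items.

73

n = 0.421(1 − 0.369) / [0.369(1 − 0.421)]
  = 0.265651 / 0.213651 = 1.2434
So the test needs 1.2434 × 58 ≈ 72.12 items; rounding up, 73.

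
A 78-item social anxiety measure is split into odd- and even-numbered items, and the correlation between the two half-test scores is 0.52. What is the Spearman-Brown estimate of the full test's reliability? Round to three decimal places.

0.684

Each half is half the length of the full test, so the full test is n = 2 times a half.
r_full = 2r_hh / (1 + r_hh) = 2 × 0.52 / (1 + 0.52)
       = 1.0400 / 1.5200 = 0.6842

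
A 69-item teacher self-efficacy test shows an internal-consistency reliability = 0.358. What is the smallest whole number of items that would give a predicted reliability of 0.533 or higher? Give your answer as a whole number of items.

Rearranging the Spearman-Brown formula for n,
n = r_target (1 − r_old) / [ r_old (1 − r_target) ]
n = [0.533 × 0.642] / [0.358 × 0.467]
  = 0.342186 / 0.167186 = 2.0467
2.0467 × 69 = 141.22 → 142 items

142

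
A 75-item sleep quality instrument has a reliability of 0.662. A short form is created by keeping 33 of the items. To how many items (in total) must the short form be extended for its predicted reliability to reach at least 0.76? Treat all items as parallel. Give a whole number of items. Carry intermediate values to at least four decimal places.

122

First, r for the 33-item form: n = 33/75 = 0.4400, so r_33 = 0.4400·0.662/(1 + (0.4400 − 1)·0.662) = 0.4629
Then solve for n' with r_old = 0.4629, r_target = 0.76: n' = 0.76(1 − 0.4629)/[0.4629(1 − 0.76)] = 3.6743
Total items = 3.6743 × 33 = 121.25, rounded up to 122.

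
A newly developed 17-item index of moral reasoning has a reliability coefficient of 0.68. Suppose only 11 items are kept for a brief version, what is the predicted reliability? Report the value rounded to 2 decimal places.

0.58

The new length is 11/17 = 0.6471 times the old.
By Spearman-Brown, r_new = n r / (1 + (n − 1) r).
r_new = 0.6471·0.68 / [1 + (0.6471 − 1)·0.68]
r_new = 0.4400 / 0.7600 ≈ 0.5789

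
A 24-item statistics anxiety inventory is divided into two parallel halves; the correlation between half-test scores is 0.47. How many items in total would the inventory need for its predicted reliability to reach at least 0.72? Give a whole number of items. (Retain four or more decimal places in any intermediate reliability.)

35

r_full = 2(0.47)/(1 + 0.47) = 0.6395
n = r_tgt(1 − r_full) / [r_full(1 − r_tgt)] = 0.72 × 0.3605 / (0.6395 × 0.28) ≈ 1.4496
Required items = 1.4496 × 24 = 34.79, so 35 items.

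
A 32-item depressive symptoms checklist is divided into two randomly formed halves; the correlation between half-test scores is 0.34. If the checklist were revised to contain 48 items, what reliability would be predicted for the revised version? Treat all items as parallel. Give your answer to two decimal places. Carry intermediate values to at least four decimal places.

First correct the split-half correlation to full-test reliability: r_full = 2 × 0.34 / (1 + 0.34) ≈ 0.5075
Length factor from 32 to 48 items: n = 48/32 = 1.5000
r_new = n·r_full / (1 + (n − 1)·r_full) = 0.7612 / 1.2537 ≈ 0.6072

0.61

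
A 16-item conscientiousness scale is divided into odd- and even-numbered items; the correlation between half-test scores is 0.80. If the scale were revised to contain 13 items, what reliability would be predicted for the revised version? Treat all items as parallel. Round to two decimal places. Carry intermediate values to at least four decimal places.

Full-test reliability from the split-half r: r_full = 2(0.80)/(1 + 0.80) = 0.8889
Then adjust to 13 items: n = 13/16 = 0.8125
r_new = n·r_full / (1 + (n − 1)·r_full) = 0.7222 / 0.8333 ≈ 0.8667

0.87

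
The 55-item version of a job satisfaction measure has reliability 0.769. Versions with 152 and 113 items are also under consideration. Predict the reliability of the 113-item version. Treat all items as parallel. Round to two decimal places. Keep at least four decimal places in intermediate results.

0.87

The 152-item form is not needed; work directly from the 55-item form with n = 113/55 = 2.0545.
r_{113} = n·r / (1 + (n − 1)·r) = 1.5799 / 1.8109 ≈ 0.8724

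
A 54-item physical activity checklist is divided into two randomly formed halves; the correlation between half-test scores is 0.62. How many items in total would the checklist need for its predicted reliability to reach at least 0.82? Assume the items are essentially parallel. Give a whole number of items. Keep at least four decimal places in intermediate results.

76

Corrected full-test reliability: r_full = 2 × 0.62 / (1 + 0.62) ≈ 0.7654
Solve Spearman-Brown for n: n = 0.82(1 − 0.7654) / [0.7654(1 − 0.82)] = 1.3963
Items = 1.3963 × 54 ≈ 75.40 → 76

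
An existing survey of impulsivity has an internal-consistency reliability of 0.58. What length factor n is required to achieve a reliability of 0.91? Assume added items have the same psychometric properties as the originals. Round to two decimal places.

7.32

Spearman-Brown solved for the length factor n:
n = r*(1 − r) / [ r (1 − r*) ]
n = 0.91 × (1 − 0.58) / [ 0.58 × (1 − 0.91) ]
  = 0.3822 / 0.0522 = 7.3218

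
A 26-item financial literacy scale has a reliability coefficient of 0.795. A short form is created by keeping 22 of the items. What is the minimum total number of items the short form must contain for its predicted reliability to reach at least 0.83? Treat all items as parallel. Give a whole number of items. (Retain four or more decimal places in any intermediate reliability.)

33

First, r for the 22-item form: n = 22/26 = 0.8462, so r_22 = 0.8462·0.795/(1 + (0.8462 − 1)·0.795) = 0.7664
Then solve for n' with r_old = 0.7664, r_target = 0.83: n' = 0.83(1 − 0.7664)/[0.7664(1 − 0.83)] = 1.4881
Total items = 1.4881 × 22 = 32.74, rounded up to 33.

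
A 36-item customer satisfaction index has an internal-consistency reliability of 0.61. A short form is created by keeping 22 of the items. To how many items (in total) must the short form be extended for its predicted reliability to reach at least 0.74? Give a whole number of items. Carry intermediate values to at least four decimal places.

66

Short-form reliability: n = 22/36 = 0.6111; r_22 = n·r/(1+(n−1)r) ≈ 0.4887
Then solve for n' with r_old = 0.4887, r_target = 0.74: n' = 0.74(1 − 0.4887)/[0.4887(1 − 0.74)] = 2.9778
Total items = 2.9778 × 22 = 65.51, rounded up to 66.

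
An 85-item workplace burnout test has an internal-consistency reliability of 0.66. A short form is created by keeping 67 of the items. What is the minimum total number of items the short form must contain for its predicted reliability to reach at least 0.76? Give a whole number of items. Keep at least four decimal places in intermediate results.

First, r for the 67-item form: n = 67/85 = 0.7882, so r_67 = 0.7882·0.66/(1 + (0.7882 − 1)·0.66) = 0.6047
Then solve for n' with r_old = 0.6047, r_target = 0.76: n' = 0.76(1 − 0.6047)/[0.6047(1 − 0.76)] = 2.0701
Items = 2.0701 × 67 ≈ 138.70 → 139

139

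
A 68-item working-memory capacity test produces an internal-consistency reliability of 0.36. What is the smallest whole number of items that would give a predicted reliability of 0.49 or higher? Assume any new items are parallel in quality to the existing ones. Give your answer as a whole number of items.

117

n = 0.49(1 − 0.36) / [0.36(1 − 0.49)]
  = 0.3136 / 0.1836 = 1.7081
Items needed = n × 68 = 1.7081 × 68 ≈ 116.15 → round up to 117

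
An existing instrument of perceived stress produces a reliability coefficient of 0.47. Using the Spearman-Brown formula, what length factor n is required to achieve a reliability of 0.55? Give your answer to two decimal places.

1.38

Spearman-Brown solved for the length factor n:
n = r_target (1 − r_old) / [ r_old (1 − r_target) ]
n = 0.55 × (1 − 0.47) / [ 0.47 × (1 − 0.55) ]
n = 0.2915 / 0.2115 ≈ 1.3783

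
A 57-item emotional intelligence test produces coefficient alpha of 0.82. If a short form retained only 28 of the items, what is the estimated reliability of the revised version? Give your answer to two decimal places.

Length ratio n = 28/57 = 0.4912
r_new = (0.4912 × 0.82) / (1 + (0.4912 − 1) × 0.82)
r_new = 0.4028 / 0.5828 ≈ 0.6911

0.69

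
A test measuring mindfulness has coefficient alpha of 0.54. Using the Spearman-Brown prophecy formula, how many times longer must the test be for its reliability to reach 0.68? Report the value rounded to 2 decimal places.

1.81

n = [0.68 × 0.46] / [0.54 × 0.32]
n = 0.3128 / 0.1728 ≈ 1.8102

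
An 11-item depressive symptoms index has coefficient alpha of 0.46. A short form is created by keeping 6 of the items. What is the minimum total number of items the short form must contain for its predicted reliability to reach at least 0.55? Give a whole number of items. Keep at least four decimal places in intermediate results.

16

Short-form reliability: n = 6/11 = 0.5455; r_6 = n·r/(1+(n−1)r) ≈ 0.3173
Length factor from the short form to reach 0.55: n' = 0.55(1 − 0.3173) / [0.3173(1 − 0.55)] ≈ 2.6297
Items = 2.6297 × 6 ≈ 15.78 → 16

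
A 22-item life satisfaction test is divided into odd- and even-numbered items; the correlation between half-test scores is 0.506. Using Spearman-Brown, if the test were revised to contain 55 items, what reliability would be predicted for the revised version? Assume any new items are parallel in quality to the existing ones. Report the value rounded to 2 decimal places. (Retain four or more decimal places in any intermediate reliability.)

0.84

Spearman-Brown correction (n = 2): r_full = 2·0.506/(1 + 0.506) = 0.6720
Then adjust to 55 items: n = 55/22 = 2.5000
r_new = n·r_full / (1 + (n − 1)·r_full) = 1.6800 / 2.0080 ≈ 0.8367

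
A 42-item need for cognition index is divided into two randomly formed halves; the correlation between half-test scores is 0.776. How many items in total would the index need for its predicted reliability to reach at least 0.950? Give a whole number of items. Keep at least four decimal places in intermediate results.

r_full = 2(0.776)/(1 + 0.776) = 0.8739
n = r_tgt(1 − r_full) / [r_full(1 − r_tgt)] = 0.950 × 0.1261 / (0.8739 × 0.050) ≈ 2.7416
Items = 2.7416 × 42 ≈ 115.15 → 116

116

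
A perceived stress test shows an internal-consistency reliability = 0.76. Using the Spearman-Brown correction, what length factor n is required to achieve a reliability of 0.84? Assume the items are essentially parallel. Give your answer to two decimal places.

Spearman-Brown solved for the length factor n:
n = r_target (1 − r_old) / [ r_old (1 − r_target) ]
n = [0.84 × 0.24] / [0.76 × 0.16]
n = 0.2016 / 0.1216 ≈ 1.6579

1.66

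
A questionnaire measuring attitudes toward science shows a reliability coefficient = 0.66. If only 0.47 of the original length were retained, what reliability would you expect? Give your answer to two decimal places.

0.48

r_new = 0.47·0.66 / [1 + (0.47 − 1)·0.66]
     = 0.3102 / 0.6502 = 0.4771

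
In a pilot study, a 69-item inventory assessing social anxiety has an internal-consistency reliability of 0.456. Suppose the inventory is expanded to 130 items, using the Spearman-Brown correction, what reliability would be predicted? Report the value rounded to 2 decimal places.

0.61

Length ratio n = 130/69 = 1.8841
r_new = 1.8841·0.456 / [1 + (1.8841 − 1)·0.456]
     = 0.8591 / 1.4031 = 0.6123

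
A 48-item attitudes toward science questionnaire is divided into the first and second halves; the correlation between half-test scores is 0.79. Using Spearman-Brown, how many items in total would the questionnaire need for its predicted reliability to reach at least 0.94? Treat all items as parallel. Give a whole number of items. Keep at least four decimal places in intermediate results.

100

r_full = 2(0.79)/(1 + 0.79) = 0.8827
n = r_tgt(1 − r_full) / [r_full(1 − r_tgt)] = 0.94 × 0.1173 / (0.8827 × 0.06) ≈ 2.0819
Items = 2.0819 × 48 ≈ 99.93 → 100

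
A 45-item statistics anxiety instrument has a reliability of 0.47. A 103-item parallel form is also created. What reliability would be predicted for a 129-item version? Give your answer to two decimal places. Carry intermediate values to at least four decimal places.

The 103-item form is not needed; work directly from the 45-item form with n = 129/45 = 2.8667.
r_{129} = n·r / (1 + (n − 1)·r) = 1.3473 / 1.8773 ≈ 0.7177

0.72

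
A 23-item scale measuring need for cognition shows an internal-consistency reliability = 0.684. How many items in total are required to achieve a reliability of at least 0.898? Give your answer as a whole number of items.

94

n = [0.898 × 0.316] / [0.684 × 0.102]
n = 0.283768 / 0.069768 ≈ 4.0673
Items needed = n × 23 = 4.0673 × 23 ≈ 93.55 → round up to 94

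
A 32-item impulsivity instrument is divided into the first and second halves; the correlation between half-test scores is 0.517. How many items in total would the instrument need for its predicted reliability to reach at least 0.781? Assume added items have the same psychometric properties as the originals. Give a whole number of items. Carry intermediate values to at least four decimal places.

Corrected full-test reliability: r_full = 2 × 0.517 / (1 + 0.517) ≈ 0.6816
Solve Spearman-Brown for n: n = 0.781(1 − 0.6816) / [0.6816(1 − 0.781)] = 1.6659
Required items = 1.6659 × 32 = 53.31, so 54 items.

54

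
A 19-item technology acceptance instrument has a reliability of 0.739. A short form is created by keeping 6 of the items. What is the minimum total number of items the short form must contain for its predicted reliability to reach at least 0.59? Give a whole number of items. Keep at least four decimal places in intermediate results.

10

Short-form reliability: n = 6/19 = 0.3158; r_6 = n·r/(1+(n−1)r) ≈ 0.4721
Length factor from the short form to reach 0.59: n' = 0.59(1 − 0.4721) / [0.4721(1 − 0.59)] ≈ 1.6091
Total items = 1.6091 × 6 = 9.65, rounded up to 10.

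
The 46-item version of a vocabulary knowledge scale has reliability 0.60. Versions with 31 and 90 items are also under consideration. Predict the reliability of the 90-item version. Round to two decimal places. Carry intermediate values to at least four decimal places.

0.75

Only the ratio of lengths matters: n = 90/46 = 1.9565
r_{90} = n·r / (1 + (n − 1)·r) = 1.1739 / 1.5739 ≈ 0.7459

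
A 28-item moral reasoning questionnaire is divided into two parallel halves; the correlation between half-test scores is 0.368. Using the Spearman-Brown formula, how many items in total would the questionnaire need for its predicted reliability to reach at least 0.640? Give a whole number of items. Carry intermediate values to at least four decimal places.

r_full = 2(0.368)/(1 + 0.368) = 0.5380
Solve Spearman-Brown for n: n = 0.640(1 − 0.5380) / [0.5380(1 − 0.640)] = 1.5266
Required items = 1.5266 × 28 = 42.74, so 43 items.

43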